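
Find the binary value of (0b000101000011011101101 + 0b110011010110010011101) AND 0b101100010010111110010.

Add column by column in base 2, right to left:
  1+1 = 0 carry 1
  0+0+1 = 1
  1+1 = 0 carry 1
  1+1+1 = 1 carry 1
  0+1+1 = 0 carry 1
  1+0+1 = 0 carry 1
  1+0+1 = 0 carry 1
  1+1+1 = 1 carry 1
  0+0+1 = 1
  1+0 = 1
  1+1 = 0 carry 1
  0+1+1 = 0 carry 1
  0+0+1 = 1
  0+1 = 1
  0+0 = 0
  1+1 = 0 carry 1
  0+1+1 = 0 carry 1
  1+0+1 = 0 carry 1
  0+0+1 = 1
  0+1 = 1
  0+1 = 1
Sum = 0b111000011001110001010; now AND with 0b101100010010111110010:
  111000011001110001010
& 101100010010111110010
= 101000010000110000010

0b101000010000110000010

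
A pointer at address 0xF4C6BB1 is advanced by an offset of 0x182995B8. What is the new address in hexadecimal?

0x27760169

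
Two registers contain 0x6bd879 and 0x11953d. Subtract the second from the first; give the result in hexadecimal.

0x5a433c

Subtract column by column in base 16:
  9-d → c (borrow)
  7-3-1 → 3
  8-5 → 3
  d-9 → 4
  b-1 → a
  6-1 → 5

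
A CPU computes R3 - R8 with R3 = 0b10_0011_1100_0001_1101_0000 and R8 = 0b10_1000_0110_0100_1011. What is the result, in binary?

Subtract column by column in base 2:
  0-1 → 1 (borrow)
  0-1-1 → 0 (borrow)
  0-0-1 → 1 (borrow)
  0-1-1 → 0 (borrow)
  1-0-1 → 0
  0-0 → 0
  1-1 → 0
  1-0 → 1
  1-0 → 1
  0-1 → 1 (borrow)
  0-1-1 → 0 (borrow)
  0-0-1 → 1 (borrow)
  0-0-1 → 1 (borrow)
  0-0-1 → 1 (borrow)
  1-0-1 → 0
  1-1 → 0
  1-0 → 1
  1-1 → 0
  0-0 → 0
  0-0 → 0
  0-0 → 0
  1-0 → 1

0b1000010011101110000101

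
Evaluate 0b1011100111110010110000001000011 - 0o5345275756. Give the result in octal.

0b1011100111110010110000001000011 = 0o13476260103 in octal.
Subtract column by column in base 8:
  3-6 → 5 (borrow)
  0-5-1 → 2 (borrow)
  1-7-1 → 1 (borrow)
  0-5-1 → 2 (borrow)
  6-7-1 → 6 (borrow)
  2-2-1 → 7 (borrow)
  6-5-1 → 0
  7-4 → 3
  4-3 → 1
  3-5 → 6 (borrow)
  1-0-1 → 0

0o6130762125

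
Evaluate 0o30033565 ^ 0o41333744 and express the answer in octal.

XOR each oct digit independently (no carries):
  3^4=7, 0^1=1, 0^3=3, 3^3=0, 3^3=0, 5^7=2, 6^4=2, 5^4=1

0o71300221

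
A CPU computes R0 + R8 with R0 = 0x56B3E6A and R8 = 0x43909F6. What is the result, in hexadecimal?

Add column by column in base 16, right to left:
  A+6 = 0 carry 1
  6+F+1 = 6 carry 1
  E+9+1 = 8 carry 1
  3+0+1 = 4
  B+9 = 4 carry 1
  6+3+1 = A
  5+4 = 9

0x9A44860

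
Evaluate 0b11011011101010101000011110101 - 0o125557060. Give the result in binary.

0o125557060 = 0b1010101101101111000110000 in binary.
Subtract column by column in base 2:
  1-0 → 1
  0-0 → 0
  1-0 → 1
  0-0 → 0
  1-1 → 0
  1-1 → 0
  1-0 → 1
  1-0 → 1
  0-0 → 0
  0-1 → 1 (borrow)
  0-1-1 → 0 (borrow)
  0-1-1 → 0 (borrow)
  1-1-1 → 1 (borrow)
  0-0-1 → 1 (borrow)
  1-1-1 → 1 (borrow)
  0-1-1 → 0 (borrow)
  1-0-1 → 0
  0-1 → 1 (borrow)
  1-1-1 → 1 (borrow)
  0-0-1 → 1 (borrow)
  1-1-1 → 1 (borrow)
  1-0-1 → 0
  1-1 → 0
  0-0 → 0
  1-1 → 0
  1-0 → 1
  0-0 → 0
  1-0 → 1
  1-0 → 1

0b11010000111100111001011000101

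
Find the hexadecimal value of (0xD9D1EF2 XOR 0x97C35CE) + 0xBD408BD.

First 0xD9D1EF2 XOR 0x97C35CE = 0x4E12B3C.
Add column by column in base 16, right to left:
  C+D = 9 carry 1
  3+B+1 = F
  B+8 = 3 carry 1
  2+0+1 = 3
  1+4 = 5
  E+D = B carry 1
  4+B+1 = 0 carry 1
  final carry 1

0x10B533F9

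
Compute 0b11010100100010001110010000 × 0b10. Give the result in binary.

0b110101001000100011100100000

Multiply each base-2 digit by 2, carrying:
  0×2 = 0 → write 0
  0×2 = 0 → write 0
  0×2 = 0 → write 0
  0×2 = 0 → write 0
  1×2 = 2 → write 0 carry 1
  0×2+1 = 1 → write 1
  0×2 = 0 → write 0
  1×2 = 2 → write 0 carry 1
  1×2+1 = 3 → write 1 carry 1
  1×2+1 = 3 → write 1 carry 1
  0×2+1 = 1 → write 1
  0×2 = 0 → write 0
  0×2 = 0 → write 0
  1×2 = 2 → write 0 carry 1
  0×2+1 = 1 → write 1
  0×2 = 0 → write 0
  0×2 = 0 → write 0
  1×2 = 2 → write 0 carry 1
  0×2+1 = 1 → write 1
  0×2 = 0 → write 0
  1×2 = 2 → write 0 carry 1
  0×2+1 = 1 → write 1
  1×2 = 2 → write 0 carry 1
  0×2+1 = 1 → write 1
  1×2 = 2 → write 0 carry 1
  1×2+1 = 3 → write 1 carry 1
  remaining carry: 1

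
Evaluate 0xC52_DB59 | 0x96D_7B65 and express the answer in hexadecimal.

OR each hex digit independently (no carries):
  C|9=D, 5|6=7, 2|D=F, D|7=F, B|B=B, 5|6=7, 9|5=D

0xD7FFB7D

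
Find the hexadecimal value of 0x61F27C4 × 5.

Multiply each base-16 digit by 5, carrying:
  4×5 = 20 → write 4 carry 1
  C×5+1 = 61 → write D carry 3
  7×5+3 = 38 → write 6 carry 2
  2×5+2 = 12 → write C
  F×5 = 75 → write B carry 4
  1×5+4 = 9 → write 9
  6×5 = 30 → write E carry 1
  remaining carry: 1

0x1E9BC6D4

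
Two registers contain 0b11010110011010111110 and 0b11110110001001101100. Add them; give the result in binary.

0b111001100100100101010

Add column by column in base 2, right to left:
  0+0 = 0
  1+0 = 1
  1+1 = 0 carry 1
  1+1+1 = 1 carry 1
  1+0+1 = 0 carry 1
  1+1+1 = 1 carry 1
  0+1+1 = 0 carry 1
  1+0+1 = 0 carry 1
  0+0+1 = 1
  1+1 = 0 carry 1
  1+0+1 = 0 carry 1
  0+0+1 = 1
  0+0 = 0
  1+1 = 0 carry 1
  1+1+1 = 1 carry 1
  0+0+1 = 1
  1+1 = 0 carry 1
  0+1+1 = 0 carry 1
  1+1+1 = 1 carry 1
  1+1+1 = 1 carry 1
  final carry 1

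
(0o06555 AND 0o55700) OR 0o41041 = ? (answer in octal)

0o06555 AND 0o55700 = 0o04500.
Then OR with 0o41041.

0o45541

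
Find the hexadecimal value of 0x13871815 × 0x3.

Multiply each base-16 digit by 3, carrying:
  5×3 = 15 → write f
  1×3 = 3 → write 3
  8×3 = 24 → write 8 carry 1
  1×3+1 = 4 → write 4
  7×3 = 21 → write 5 carry 1
  8×3+1 = 25 → write 9 carry 1
  3×3+1 = 10 → write a
  1×3 = 3 → write 3

0x3a95483f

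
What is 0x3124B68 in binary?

0b11000100100100101101101000

Expand each hex digit to 4 bits: 3=0011 1=0001 2=0010 4=0100 B=1011 6=0110 8=1000.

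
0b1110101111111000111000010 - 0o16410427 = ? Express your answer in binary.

0o16410427 = 0b1110100001000100010111 in binary.
Subtract column by column in base 2:
  0-1 → 1 (borrow)
  1-1-1 → 1 (borrow)
  0-1-1 → 0 (borrow)
  0-0-1 → 1 (borrow)
  0-1-1 → 0 (borrow)
  0-0-1 → 1 (borrow)
  1-0-1 → 0
  1-0 → 1
  1-1 → 0
  0-0 → 0
  0-0 → 0
  0-0 → 0
  1-1 → 0
  1-0 → 1
  1-0 → 1
  1-0 → 1
  1-0 → 1
  1-1 → 0
  1-0 → 1
  0-1 → 1 (borrow)
  1-1-1 → 1 (borrow)
  0-1-1 → 0 (borrow)
  1-0-1 → 0
  1-0 → 1
  1-0 → 1

0b1100111011110000010101011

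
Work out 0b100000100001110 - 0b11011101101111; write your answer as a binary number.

0b100110011111

Subtract column by column in base 2:
  0-1 → 1 (borrow)
  1-1-1 → 1 (borrow)
  1-1-1 → 1 (borrow)
  1-1-1 → 1 (borrow)
  0-0-1 → 1 (borrow)
  0-1-1 → 0 (borrow)
  0-1-1 → 0 (borrow)
  0-0-1 → 1 (borrow)
  1-1-1 → 1 (borrow)
  0-1-1 → 0 (borrow)
  0-1-1 → 0 (borrow)
  0-0-1 → 1 (borrow)
  0-1-1 → 0 (borrow)
  0-1-1 → 0 (borrow)
  1-0-1 → 0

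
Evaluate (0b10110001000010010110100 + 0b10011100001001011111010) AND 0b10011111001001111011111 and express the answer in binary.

0b1101001001110001110

Add column by column in base 2, right to left:
  0+0 = 0
  0+1 = 1
  1+0 = 1
  0+1 = 1
  1+1 = 0 carry 1
  1+1+1 = 1 carry 1
  0+1+1 = 0 carry 1
  1+1+1 = 1 carry 1
  0+0+1 = 1
  0+1 = 1
  1+0 = 1
  0+0 = 0
  0+1 = 1
  0+0 = 0
  0+0 = 0
  1+0 = 1
  0+0 = 0
  0+1 = 1
  0+1 = 1
  1+1 = 0 carry 1
  1+0+1 = 0 carry 1
  0+0+1 = 1
  1+1 = 0 carry 1
  final carry 1
Sum = 0b101001101001011110101110; now AND with 0b10011111001001111011111:
  101001101001011110101110
& 010011111001001111011111
= 000001101001001110001110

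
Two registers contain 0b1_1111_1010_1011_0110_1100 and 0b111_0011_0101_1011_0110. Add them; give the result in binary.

Add column by column in base 2, right to left:
  0+0 = 0
  0+1 = 1
  1+1 = 0 carry 1
  1+0+1 = 0 carry 1
  0+1+1 = 0 carry 1
  1+1+1 = 1 carry 1
  1+0+1 = 0 carry 1
  0+1+1 = 0 carry 1
  1+1+1 = 1 carry 1
  1+0+1 = 0 carry 1
  0+1+1 = 0 carry 1
  1+0+1 = 0 carry 1
  0+1+1 = 0 carry 1
  1+1+1 = 1 carry 1
  0+0+1 = 1
  1+0 = 1
  1+1 = 0 carry 1
  1+1+1 = 1 carry 1
  1+1+1 = 1 carry 1
  1+0+1 = 0 carry 1
  1+0+1 = 0 carry 1
  final carry 1

0b1001101110000100100010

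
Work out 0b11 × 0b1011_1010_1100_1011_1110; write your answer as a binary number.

0b1000110000011000111010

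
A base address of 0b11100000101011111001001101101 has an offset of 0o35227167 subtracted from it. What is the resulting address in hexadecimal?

0x1BA0C3F6

0b11100000101011111001001101101 = 0x1C15F26D in hexadecimal.
0o35227167 = 0x752E77 in hexadecimal.
Subtract column by column in base 16:
  D-7 → 6
  6-7 → F (borrow)
  2-E-1 → 3 (borrow)
  F-2-1 → C
  5-5 → 0
  1-7 → A (borrow)
  C-0-1 → B
  1-0 → 1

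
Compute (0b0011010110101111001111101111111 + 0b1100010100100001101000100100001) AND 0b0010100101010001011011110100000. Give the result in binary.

0b10100001010000011000010100000

Add column by column in base 2, right to left:
  1+1 = 0 carry 1
  1+0+1 = 0 carry 1
  1+0+1 = 0 carry 1
  1+0+1 = 0 carry 1
  1+0+1 = 0 carry 1
  1+1+1 = 1 carry 1
  1+0+1 = 0 carry 1
  0+0+1 = 1
  1+1 = 0 carry 1
  1+0+1 = 0 carry 1
  1+0+1 = 0 carry 1
  1+0+1 = 0 carry 1
  1+1+1 = 1 carry 1
  0+0+1 = 1
  0+1 = 1
  1+1 = 0 carry 1
  1+0+1 = 0 carry 1
  1+0+1 = 0 carry 1
  1+0+1 = 0 carry 1
  0+0+1 = 1
  1+1 = 0 carry 1
  0+0+1 = 1
  1+0 = 1
  1+1 = 0 carry 1
  0+0+1 = 1
  1+1 = 0 carry 1
  0+0+1 = 1
  1+0 = 1
  1+0 = 1
  0+1 = 1
  0+1 = 1
Sum = 0b1111101011010000111000010100000; now AND with 0b0010100101010001011011110100000:
  1111101011010000111000010100000
& 0010100101010001011011110100000
= 0010100001010000011000010100000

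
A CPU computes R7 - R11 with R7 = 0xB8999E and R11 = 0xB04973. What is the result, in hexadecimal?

0x8502B

Subtract column by column in base 16:
  E-3 → B
  9-7 → 2
  9-9 → 0
  9-4 → 5
  8-0 → 8
  B-B → 0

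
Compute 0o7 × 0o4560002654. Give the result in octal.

Multiply each base-8 digit by 7, carrying:
  4×7 = 28 → write 4 carry 3
  5×7+3 = 38 → write 6 carry 4
  6×7+4 = 46 → write 6 carry 5
  2×7+5 = 19 → write 3 carry 2
  0×7+2 = 2 → write 2
  0×7 = 0 → write 0
  0×7 = 0 → write 0
  6×7 = 42 → write 2 carry 5
  5×7+5 = 40 → write 0 carry 5
  4×7+5 = 33 → write 1 carry 4
  remaining carry: 4

0o41020023664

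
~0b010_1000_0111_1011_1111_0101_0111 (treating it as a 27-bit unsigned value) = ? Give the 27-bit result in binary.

Invert each bit: 010100001111011111101010111 → 101011110000100000010101000.

0b101011110000100000010101000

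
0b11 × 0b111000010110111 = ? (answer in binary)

Multiply each base-2 digit by 3, carrying:
  1×3 = 3 → write 1 carry 1
  1×3+1 = 4 → write 0 carry 2
  1×3+2 = 5 → write 1 carry 2
  0×3+2 = 2 → write 0 carry 1
  1×3+1 = 4 → write 0 carry 2
  1×3+2 = 5 → write 1 carry 2
  0×3+2 = 2 → write 0 carry 1
  1×3+1 = 4 → write 0 carry 2
  0×3+2 = 2 → write 0 carry 1
  0×3+1 = 1 → write 1
  0×3 = 0 → write 0
  0×3 = 0 → write 0
  1×3 = 3 → write 1 carry 1
  1×3+1 = 4 → write 0 carry 2
  1×3+2 = 5 → write 1 carry 2
  remaining carry: 10

0b10101001000100101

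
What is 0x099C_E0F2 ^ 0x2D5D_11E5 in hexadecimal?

0x24C1F117

XOR each hex digit independently (no carries):
  0^2=2, 9^D=4, 9^5=C, C^D=1, E^1=F, 0^1=1, F^E=1, 2^5=7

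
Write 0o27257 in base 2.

0b10111010101111

Each octal digit is 3 bits: 2=010 7=111 2=010 5=101 7=111.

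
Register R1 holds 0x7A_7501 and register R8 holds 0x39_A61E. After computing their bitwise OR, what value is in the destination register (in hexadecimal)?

0x7BF71F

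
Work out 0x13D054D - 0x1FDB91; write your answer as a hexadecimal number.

0x11D29BC

Subtract column by column in base 16:
  D-1 → C
  4-9 → B (borrow)
  5-B-1 → 9 (borrow)
  0-D-1 → 2 (borrow)
  D-F-1 → D (borrow)
  3-1-1 → 1
  1-0 → 1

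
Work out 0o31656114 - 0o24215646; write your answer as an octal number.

Subtract column by column in base 8:
  4-6 → 6 (borrow)
  1-4-1 → 4 (borrow)
  1-6-1 → 2 (borrow)
  6-5-1 → 0
  5-1 → 4
  6-2 → 4
  1-4 → 5 (borrow)
  3-2-1 → 0

0o5440246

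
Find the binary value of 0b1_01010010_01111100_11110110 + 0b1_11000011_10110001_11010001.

0b11000101100010111011000111

Add column by column in base 2, right to left:
  0+1 = 1
  1+0 = 1
  1+0 = 1
  0+0 = 0
  1+1 = 0 carry 1
  1+0+1 = 0 carry 1
  1+1+1 = 1 carry 1
  1+1+1 = 1 carry 1
  0+1+1 = 0 carry 1
  0+0+1 = 1
  1+0 = 1
  1+0 = 1
  1+1 = 0 carry 1
  1+1+1 = 1 carry 1
  1+0+1 = 0 carry 1
  0+1+1 = 0 carry 1
  0+1+1 = 0 carry 1
  1+1+1 = 1 carry 1
  0+0+1 = 1
  0+0 = 0
  1+0 = 1
  0+0 = 0
  1+1 = 0 carry 1
  0+1+1 = 0 carry 1
  1+1+1 = 1 carry 1
  final carry 1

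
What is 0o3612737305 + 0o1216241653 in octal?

0o5031201160

Add column by column in base 8, right to left:
  5+3 = 0 carry 1
  0+5+1 = 6
  3+6 = 1 carry 1
  7+1+1 = 1 carry 1
  3+4+1 = 0 carry 1
  7+2+1 = 2 carry 1
  2+6+1 = 1 carry 1
  1+1+1 = 3
  6+2 = 0 carry 1
  3+1+1 = 5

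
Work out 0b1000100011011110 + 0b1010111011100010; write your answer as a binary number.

0b10011011111000000

Add column by column in base 2, right to left:
  0+0 = 0
  1+1 = 0 carry 1
  1+0+1 = 0 carry 1
  1+0+1 = 0 carry 1
  1+0+1 = 0 carry 1
  0+1+1 = 0 carry 1
  1+1+1 = 1 carry 1
  1+1+1 = 1 carry 1
  0+0+1 = 1
  0+1 = 1
  0+1 = 1
  1+1 = 0 carry 1
  0+0+1 = 1
  0+1 = 1
  0+0 = 0
  1+1 = 0 carry 1
  final carry 1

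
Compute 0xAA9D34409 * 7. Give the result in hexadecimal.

0x4AA4C6DC3F

Multiply each base-16 digit by 7, carrying:
  9×7 = 63 → write F carry 3
  0×7+3 = 3 → write 3
  4×7 = 28 → write C carry 1
  4×7+1 = 29 → write D carry 1
  3×7+1 = 22 → write 6 carry 1
  D×7+1 = 92 → write C carry 5
  9×7+5 = 68 → write 4 carry 4
  A×7+4 = 74 → write A carry 4
  A×7+4 = 74 → write A carry 4
  remaining carry: 4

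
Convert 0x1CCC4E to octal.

Expand each hex digit to 4 bits: 1=0001 C=1100 C=1100 C=1100 4=0100 E=1110.
Group the bits in threes: 111 001 100 110 001 001 110 → 7146116.

0o7146116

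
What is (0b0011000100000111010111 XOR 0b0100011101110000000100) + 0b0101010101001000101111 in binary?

First 0b0011000100000111010111 XOR 0b0100011101110000000100 = 0b0111011001110111010011.
Add column by column in base 2, right to left:
  1+1 = 0 carry 1
  1+1+1 = 1 carry 1
  0+1+1 = 0 carry 1
  0+1+1 = 0 carry 1
  1+0+1 = 0 carry 1
  0+1+1 = 0 carry 1
  1+0+1 = 0 carry 1
  1+0+1 = 0 carry 1
  1+0+1 = 0 carry 1
  0+1+1 = 0 carry 1
  1+0+1 = 0 carry 1
  1+0+1 = 0 carry 1
  1+1+1 = 1 carry 1
  0+0+1 = 1
  0+1 = 1
  1+0 = 1
  1+1 = 0 carry 1
  0+0+1 = 1
  1+1 = 0 carry 1
  1+0+1 = 0 carry 1
  1+1+1 = 1 carry 1
  final carry 1

0b1100101111000000000010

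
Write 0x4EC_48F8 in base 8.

Expand each hex digit to 4 bits: 4=0100 E=1110 C=1100 4=0100 8=1000 F=1111 8=1000.
Group the bits in threes: 100 111 011 000 100 100 011 111 000 → 473044370.

0o473044370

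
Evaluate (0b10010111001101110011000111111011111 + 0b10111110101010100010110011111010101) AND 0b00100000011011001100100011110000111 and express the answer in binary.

0b11000000100100011110000100

Add column by column in base 2, right to left:
  1+1 = 0 carry 1
  1+0+1 = 0 carry 1
  1+1+1 = 1 carry 1
  1+0+1 = 0 carry 1
  1+1+1 = 1 carry 1
  0+0+1 = 1
  1+1 = 0 carry 1
  1+1+1 = 1 carry 1
  1+1+1 = 1 carry 1
  1+1+1 = 1 carry 1
  1+1+1 = 1 carry 1
  1+0+1 = 0 carry 1
  0+0+1 = 1
  0+1 = 1
  0+1 = 1
  1+0 = 1
  1+1 = 0 carry 1
  0+0+1 = 1
  0+0 = 0
  1+0 = 1
  1+1 = 0 carry 1
  1+0+1 = 0 carry 1
  0+1+1 = 0 carry 1
  1+0+1 = 0 carry 1
  1+1+1 = 1 carry 1
  0+0+1 = 1
  0+1 = 1
  1+0 = 1
  1+1 = 0 carry 1
  1+1+1 = 1 carry 1
  0+1+1 = 0 carry 1
  1+1+1 = 1 carry 1
  0+1+1 = 0 carry 1
  0+0+1 = 1
  1+1 = 0 carry 1
  final carry 1
Sum = 0b101010101111000010101111011110110100; now AND with 0b00100000011011001100100011110000111:
  101010101111000010101111011110110100
& 000100000011011001100100011110000111
= 000000000011000000100100011110000100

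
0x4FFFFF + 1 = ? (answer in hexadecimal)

The trailing 5 digits are F (max in base 16), so adding 1 cascades: they roll to 0 and the next digit up increments.

0x500000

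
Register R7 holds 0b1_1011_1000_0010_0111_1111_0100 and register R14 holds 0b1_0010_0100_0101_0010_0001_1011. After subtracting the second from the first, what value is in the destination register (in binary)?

Subtract column by column in base 2:
  0-1 → 1 (borrow)
  0-1-1 → 0 (borrow)
  1-0-1 → 0
  0-1 → 1 (borrow)
  1-1-1 → 1 (borrow)
  1-0-1 → 0
  1-0 → 1
  1-0 → 1
  1-0 → 1
  1-1 → 0
  1-0 → 1
  0-0 → 0
  0-1 → 1 (borrow)
  1-0-1 → 0
  0-1 → 1 (borrow)
  0-0-1 → 1 (borrow)
  0-0-1 → 1 (borrow)
  0-0-1 → 1 (borrow)
  0-1-1 → 0 (borrow)
  1-0-1 → 0
  1-0 → 1
  1-1 → 0
  0-0 → 0
  1-0 → 1
  1-1 → 0

0b100100111101010111011001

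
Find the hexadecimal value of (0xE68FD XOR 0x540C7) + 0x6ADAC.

0x11D5E6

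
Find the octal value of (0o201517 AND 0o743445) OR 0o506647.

0o201517 AND 0o743445 = 0o201405.
Then OR with 0o506647.

0o707647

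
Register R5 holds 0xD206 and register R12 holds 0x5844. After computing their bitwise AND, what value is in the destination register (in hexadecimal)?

AND each hex digit independently (no carries):
  D&5=5, 2&8=0, 0&4=0, 6&4=4

0x5004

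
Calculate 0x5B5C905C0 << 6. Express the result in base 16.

0x16D72417000

6 bits is not a whole number of base-16 digits; in binary: 10110110101110010010000010111000000 << 6 = 10110110101110010010000010111000000000000.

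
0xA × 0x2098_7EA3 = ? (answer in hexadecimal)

Multiply each base-16 digit by 10, carrying:
  3×10 = 30 → write E carry 1
  A×10+1 = 101 → write 5 carry 6
  E×10+6 = 146 → write 2 carry 9
  7×10+9 = 79 → write F carry 4
  8×10+4 = 84 → write 4 carry 5
  9×10+5 = 95 → write F carry 5
  0×10+5 = 5 → write 5
  2×10 = 20 → write 4 carry 1
  remaining carry: 1

0x145F4F25E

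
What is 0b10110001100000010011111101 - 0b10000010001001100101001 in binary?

Subtract column by column in base 2:
  1-1 → 0
  0-0 → 0
  1-0 → 1
  1-1 → 0
  1-0 → 1
  1-1 → 0
  1-0 → 1
  1-0 → 1
  0-1 → 1 (borrow)
  0-1-1 → 0 (borrow)
  1-0-1 → 0
  0-0 → 0
  0-1 → 1 (borrow)
  0-0-1 → 1 (borrow)
  0-0-1 → 1 (borrow)
  0-0-1 → 1 (borrow)
  0-1-1 → 0 (borrow)
  1-0-1 → 0
  1-0 → 1
  0-0 → 0
  0-0 → 0
  0-0 → 0
  1-1 → 0
  1-0 → 1
  0-0 → 0
  1-0 → 1

0b10100001001111000111010100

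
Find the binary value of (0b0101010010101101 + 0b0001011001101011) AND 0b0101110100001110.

Add column by column in base 2, right to left:
  1+1 = 0 carry 1
  0+1+1 = 0 carry 1
  1+0+1 = 0 carry 1
  1+1+1 = 1 carry 1
  0+0+1 = 1
  1+1 = 0 carry 1
  0+1+1 = 0 carry 1
  1+0+1 = 0 carry 1
  0+0+1 = 1
  0+1 = 1
  1+1 = 0 carry 1
  0+0+1 = 1
  1+1 = 0 carry 1
  0+0+1 = 1
  1+0 = 1
Sum = 0b110101100011000; now AND with 0b0101110100001110:
  0110101100011000
& 0101110100001110
= 0100100100001000

0b100100100001000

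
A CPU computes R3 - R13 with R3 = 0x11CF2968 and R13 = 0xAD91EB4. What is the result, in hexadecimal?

Subtract column by column in base 16:
  8-4 → 4
  6-B → B (borrow)
  9-E-1 → A (borrow)
  2-1-1 → 0
  F-9 → 6
  C-D → F (borrow)
  1-A-1 → 6 (borrow)
  1-0-1 → 0

0x6F60AB4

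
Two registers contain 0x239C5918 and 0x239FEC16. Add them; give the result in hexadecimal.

0x473C452E

Add column by column in base 16, right to left:
  8+6 = E
  1+1 = 2
  9+C = 5 carry 1
  5+E+1 = 4 carry 1
  C+F+1 = C carry 1
  9+9+1 = 3 carry 1
  3+3+1 = 7
  2+2 = 4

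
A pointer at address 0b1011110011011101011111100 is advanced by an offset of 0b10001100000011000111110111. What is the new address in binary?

0b11101010011110110011110011

Add column by column in base 2, right to left:
  0+1 = 1
  0+1 = 1
  1+1 = 0 carry 1
  1+0+1 = 0 carry 1
  1+1+1 = 1 carry 1
  1+1+1 = 1 carry 1
  1+1+1 = 1 carry 1
  1+1+1 = 1 carry 1
  0+1+1 = 0 carry 1
  1+0+1 = 0 carry 1
  0+0+1 = 1
  1+0 = 1
  1+1 = 0 carry 1
  1+1+1 = 1 carry 1
  0+0+1 = 1
  1+0 = 1
  1+0 = 1
  0+0 = 0
  0+0 = 0
  1+0 = 1
  1+1 = 0 carry 1
  1+1+1 = 1 carry 1
  1+0+1 = 0 carry 1
  0+0+1 = 1
  1+0 = 1
  0+1 = 1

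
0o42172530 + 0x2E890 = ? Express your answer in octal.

0o42756750

0x2E890 = 0o564220 in octal.
Add column by column in base 8, right to left:
  0+0 = 0
  3+2 = 5
  5+2 = 7
  2+4 = 6
  7+6 = 5 carry 1
  1+5+1 = 7
  2+0 = 2
  4+0 = 4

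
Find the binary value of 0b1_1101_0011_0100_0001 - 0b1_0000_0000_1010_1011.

0b1101001010010110

Subtract column by column in base 2:
  1-1 → 0
  0-1 → 1 (borrow)
  0-0-1 → 1 (borrow)
  0-1-1 → 0 (borrow)
  0-0-1 → 1 (borrow)
  0-1-1 → 0 (borrow)
  1-0-1 → 0
  0-1 → 1 (borrow)
  1-0-1 → 0
  1-0 → 1
  0-0 → 0
  0-0 → 0
  1-0 → 1
  0-0 → 0
  1-0 → 1
  1-0 → 1
  1-1 → 0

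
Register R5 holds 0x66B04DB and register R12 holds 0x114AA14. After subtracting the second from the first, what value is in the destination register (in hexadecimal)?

Subtract column by column in base 16:
  B-4 → 7
  D-1 → C
  4-A → A (borrow)
  0-A-1 → 5 (borrow)
  B-4-1 → 6
  6-1 → 5
  6-1 → 5

0x5565AC7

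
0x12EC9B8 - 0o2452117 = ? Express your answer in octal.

0x12EC9B8 = 0o113544670 in octal.
Subtract column by column in base 8:
  0-7 → 1 (borrow)
  7-1-1 → 5
  6-1 → 5
  4-2 → 2
  4-5 → 7 (borrow)
  5-4-1 → 0
  3-2 → 1
  1-0 → 1
  1-0 → 1

0o111072551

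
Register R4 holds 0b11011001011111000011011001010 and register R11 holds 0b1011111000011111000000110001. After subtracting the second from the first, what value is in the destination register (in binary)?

Subtract column by column in base 2:
  0-1 → 1 (borrow)
  1-0-1 → 0
  0-0 → 0
  1-0 → 1
  0-1 → 1 (borrow)
  0-1-1 → 0 (borrow)
  1-0-1 → 0
  1-0 → 1
  0-0 → 0
  1-0 → 1
  1-0 → 1
  0-0 → 0
  0-1 → 1 (borrow)
  0-1-1 → 0 (borrow)
  0-1-1 → 0 (borrow)
  1-1-1 → 1 (borrow)
  1-1-1 → 1 (borrow)
  1-0-1 → 0
  1-0 → 1
  1-0 → 1
  0-0 → 0
  1-1 → 0
  0-1 → 1 (borrow)
  0-1-1 → 0 (borrow)
  1-1-1 → 1 (borrow)
  1-1-1 → 1 (borrow)
  0-0-1 → 1 (borrow)
  1-1-1 → 1 (borrow)
  1-0-1 → 0

0b1111010011011001011010011001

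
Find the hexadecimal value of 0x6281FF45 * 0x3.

0x12785FDCF

Multiply each base-16 digit by 3, carrying:
  5×3 = 15 → write F
  4×3 = 12 → write C
  F×3 = 45 → write D carry 2
  F×3+2 = 47 → write F carry 2
  1×3+2 = 5 → write 5
  8×3 = 24 → write 8 carry 1
  2×3+1 = 7 → write 7
  6×3 = 18 → write 2 carry 1
  remaining carry: 1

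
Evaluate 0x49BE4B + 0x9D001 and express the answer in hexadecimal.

Add column by column in base 16, right to left:
  B+1 = C
  4+0 = 4
  E+0 = E
  B+D = 8 carry 1
  9+9+1 = 3 carry 1
  4+0+1 = 5

0x538E4C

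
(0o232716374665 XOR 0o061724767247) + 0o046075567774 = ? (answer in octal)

0o321130203416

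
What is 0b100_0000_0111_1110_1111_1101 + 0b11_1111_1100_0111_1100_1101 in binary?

0b100000000100011011001010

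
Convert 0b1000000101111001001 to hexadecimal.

0x40bc9

Group the bits into nibbles: 0100 0000 1011 1100 1001 → 40bc9.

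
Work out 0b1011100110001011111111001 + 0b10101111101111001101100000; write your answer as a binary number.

0b100001100100000101101011001

Add column by column in base 2, right to left:
  1+0 = 1
  0+0 = 0
  0+0 = 0
  1+0 = 1
  1+0 = 1
  1+1 = 0 carry 1
  1+1+1 = 1 carry 1
  1+0+1 = 0 carry 1
  1+1+1 = 1 carry 1
  1+1+1 = 1 carry 1
  1+0+1 = 0 carry 1
  0+0+1 = 1
  1+1 = 0 carry 1
  0+1+1 = 0 carry 1
  0+1+1 = 0 carry 1
  0+1+1 = 0 carry 1
  1+0+1 = 0 carry 1
  1+1+1 = 1 carry 1
  0+1+1 = 0 carry 1
  0+1+1 = 0 carry 1
  1+1+1 = 1 carry 1
  1+1+1 = 1 carry 1
  1+0+1 = 0 carry 1
  0+1+1 = 0 carry 1
  1+0+1 = 0 carry 1
  0+1+1 = 0 carry 1
  final carry 1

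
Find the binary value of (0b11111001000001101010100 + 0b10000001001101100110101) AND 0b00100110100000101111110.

0b100010000000000001000

Add column by column in base 2, right to left:
  0+1 = 1
  0+0 = 0
  1+1 = 0 carry 1
  0+0+1 = 1
  1+1 = 0 carry 1
  0+1+1 = 0 carry 1
  1+0+1 = 0 carry 1
  0+0+1 = 1
  1+1 = 0 carry 1
  1+1+1 = 1 carry 1
  0+0+1 = 1
  0+1 = 1
  0+1 = 1
  0+0 = 0
  0+0 = 0
  1+1 = 0 carry 1
  0+0+1 = 1
  0+0 = 0
  1+0 = 1
  1+0 = 1
  1+0 = 1
  1+0 = 1
  1+1 = 0 carry 1
  final carry 1
Sum = 0b101111010001111010001001; now AND with 0b00100110100000101111110:
  101111010001111010001001
& 000100110100000101111110
= 000100010000000000001000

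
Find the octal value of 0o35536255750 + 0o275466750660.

0o333225226630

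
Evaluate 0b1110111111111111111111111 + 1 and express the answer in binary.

The trailing 21 digits are 1 (max in base 2), so adding 1 cascades: they roll to 0 and the next digit up increments.

0b1111000000000000000000000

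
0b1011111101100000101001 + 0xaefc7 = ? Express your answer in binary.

0b1110101100011111110000

0xaefc7 = 0b10101110111111000111 in binary.
Add column by column in base 2, right to left:
  1+1 = 0 carry 1
  0+1+1 = 0 carry 1
  0+1+1 = 0 carry 1
  1+0+1 = 0 carry 1
  0+0+1 = 1
  1+0 = 1
  0+1 = 1
  0+1 = 1
  0+1 = 1
  0+1 = 1
  0+1 = 1
  1+1 = 0 carry 1
  1+0+1 = 0 carry 1
  0+1+1 = 0 carry 1
  1+1+1 = 1 carry 1
  1+1+1 = 1 carry 1
  1+0+1 = 0 carry 1
  1+1+1 = 1 carry 1
  1+0+1 = 0 carry 1
  1+1+1 = 1 carry 1
  0+0+1 = 1
  1+0 = 1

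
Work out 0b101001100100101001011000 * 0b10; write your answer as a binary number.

Multiply each base-2 digit by 2, carrying:
  0×2 = 0 → write 0
  0×2 = 0 → write 0
  0×2 = 0 → write 0
  1×2 = 2 → write 0 carry 1
  1×2+1 = 3 → write 1 carry 1
  0×2+1 = 1 → write 1
  1×2 = 2 → write 0 carry 1
  0×2+1 = 1 → write 1
  0×2 = 0 → write 0
  1×2 = 2 → write 0 carry 1
  0×2+1 = 1 → write 1
  1×2 = 2 → write 0 carry 1
  0×2+1 = 1 → write 1
  0×2 = 0 → write 0
  1×2 = 2 → write 0 carry 1
  0×2+1 = 1 → write 1
  0×2 = 0 → write 0
  1×2 = 2 → write 0 carry 1
  1×2+1 = 3 → write 1 carry 1
  0×2+1 = 1 → write 1
  0×2 = 0 → write 0
  1×2 = 2 → write 0 carry 1
  0×2+1 = 1 → write 1
  1×2 = 2 → write 0 carry 1
  remaining carry: 1

0b1010011001001010010110000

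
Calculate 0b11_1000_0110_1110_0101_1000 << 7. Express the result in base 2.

Left shift by 7: append 7 zero bits.

0b11100001101110010110000000000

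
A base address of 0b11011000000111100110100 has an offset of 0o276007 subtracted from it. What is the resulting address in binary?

0b11010101001001100101101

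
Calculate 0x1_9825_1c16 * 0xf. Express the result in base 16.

0x17ea2ca54a

Multiply each base-16 digit by 15, carrying:
  6×15 = 90 → write a carry 5
  1×15+5 = 20 → write 4 carry 1
  c×15+1 = 181 → write 5 carry 11
  1×15+11 = 26 → write a carry 1
  5×15+1 = 76 → write c carry 4
  2×15+4 = 34 → write 2 carry 2
  8×15+2 = 122 → write a carry 7
  9×15+7 = 142 → write e carry 8
  1×15+8 = 23 → write 7 carry 1
  remaining carry: 1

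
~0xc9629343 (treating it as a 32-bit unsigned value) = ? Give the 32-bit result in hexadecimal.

0x369d6cbc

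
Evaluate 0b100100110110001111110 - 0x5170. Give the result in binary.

0x5170 = 0b101000101110000 in binary.
Subtract column by column in base 2:
  0-0 → 0
  1-0 → 1
  1-0 → 1
  1-0 → 1
  1-1 → 0
  1-1 → 0
  1-1 → 0
  0-0 → 0
  0-1 → 1 (borrow)
  0-0-1 → 1 (borrow)
  1-0-1 → 0
  1-0 → 1
  0-1 → 1 (borrow)
  1-0-1 → 0
  1-1 → 0
  0-0 → 0
  0-0 → 0
  1-0 → 1
  0-0 → 0
  0-0 → 0
  1-0 → 1

0b100100001101100001110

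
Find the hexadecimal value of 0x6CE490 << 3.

0x3672480

3 bits is not a whole number of base-16 digits; in binary: 11011001110010010010000 << 3 = 11011001110010010010000000.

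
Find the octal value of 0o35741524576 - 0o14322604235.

Subtract column by column in base 8:
  6-5 → 1
  7-3 → 4
  5-2 → 3
  4-4 → 0
  2-0 → 2
  5-6 → 7 (borrow)
  1-2-1 → 6 (borrow)
  4-2-1 → 1
  7-3 → 4
  5-4 → 1
  3-1 → 2

0o21416720341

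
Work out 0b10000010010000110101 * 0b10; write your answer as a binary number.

0b100000100100001101010

Multiply each base-2 digit by 2, carrying:
  1×2 = 2 → write 0 carry 1
  0×2+1 = 1 → write 1
  1×2 = 2 → write 0 carry 1
  0×2+1 = 1 → write 1
  1×2 = 2 → write 0 carry 1
  1×2+1 = 3 → write 1 carry 1
  0×2+1 = 1 → write 1
  0×2 = 0 → write 0
  0×2 = 0 → write 0
  0×2 = 0 → write 0
  1×2 = 2 → write 0 carry 1
  0×2+1 = 1 → write 1
  0×2 = 0 → write 0
  1×2 = 2 → write 0 carry 1
  0×2+1 = 1 → write 1
  0×2 = 0 → write 0
  0×2 = 0 → write 0
  0×2 = 0 → write 0
  0×2 = 0 → write 0
  1×2 = 2 → write 0 carry 1
  remaining carry: 1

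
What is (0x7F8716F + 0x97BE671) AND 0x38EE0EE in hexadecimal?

0x10440E0

Add column by column in base 16, right to left:
  F+1 = 0 carry 1
  6+7+1 = E
  1+6 = 7
  7+E = 5 carry 1
  8+B+1 = 4 carry 1
  F+7+1 = 7 carry 1
  7+9+1 = 1 carry 1
  final carry 1
Sum = 0x117457E0; now AND with 0x38EE0EE:
  1&0=0, 1&3=1, 7&8=0, 4&E=4, 5&E=4, 7&0=0, E&E=E, 0&E=0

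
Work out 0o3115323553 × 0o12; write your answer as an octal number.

Multiply each base-8 digit by 10, carrying:
  3×10 = 30 → write 6 carry 3
  5×10+3 = 53 → write 5 carry 6
  5×10+6 = 56 → write 0 carry 7
  3×10+7 = 37 → write 5 carry 4
  2×10+4 = 24 → write 0 carry 3
  3×10+3 = 33 → write 1 carry 4
  5×10+4 = 54 → write 6 carry 6
  1×10+6 = 16 → write 0 carry 2
  1×10+2 = 12 → write 4 carry 1
  3×10+1 = 31 → write 7 carry 3
  remaining carry: 3

0o37406105056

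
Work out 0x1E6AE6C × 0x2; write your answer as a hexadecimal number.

0x3CD5CD8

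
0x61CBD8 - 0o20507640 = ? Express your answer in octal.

0o7636070

0x61CBD8 = 0o30345730 in octal.
Subtract column by column in base 8:
  0-0 → 0
  3-4 → 7 (borrow)
  7-6-1 → 0
  5-7 → 6 (borrow)
  4-0-1 → 3
  3-5 → 6 (borrow)
  0-0-1 → 7 (borrow)
  3-2-1 → 0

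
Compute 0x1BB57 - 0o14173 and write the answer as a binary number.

0b11010001011011100

0x1BB57 = 0b11011101101010111 in binary.
0o14173 = 0b1100001111011 in binary.
Subtract column by column in base 2:
  1-1 → 0
  1-1 → 0
  1-0 → 1
  0-1 → 1 (borrow)
  1-1-1 → 1 (borrow)
  0-1-1 → 0 (borrow)
  1-1-1 → 1 (borrow)
  0-0-1 → 1 (borrow)
  1-0-1 → 0
  1-0 → 1
  0-0 → 0
  1-1 → 0
  1-1 → 0
  1-0 → 1
  0-0 → 0
  1-0 → 1
  1-0 → 1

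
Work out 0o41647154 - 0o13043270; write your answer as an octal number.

0o26603664

Subtract column by column in base 8:
  4-0 → 4
  5-7 → 6 (borrow)
  1-2-1 → 6 (borrow)
  7-3-1 → 3
  4-4 → 0
  6-0 → 6
  1-3 → 6 (borrow)
  4-1-1 → 2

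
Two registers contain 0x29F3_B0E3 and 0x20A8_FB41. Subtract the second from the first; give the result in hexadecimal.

Subtract column by column in base 16:
  3-1 → 2
  E-4 → A
  0-B → 5 (borrow)
  B-F-1 → B (borrow)
  3-8-1 → A (borrow)
  F-A-1 → 4
  9-0 → 9
  2-2 → 0

0x94AB5A2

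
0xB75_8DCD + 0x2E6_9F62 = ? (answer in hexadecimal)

0xE5C2D2F

Add column by column in base 16, right to left:
  D+2 = F
  C+6 = 2 carry 1
  D+F+1 = D carry 1
  8+9+1 = 2 carry 1
  5+6+1 = C
  7+E = 5 carry 1
  B+2+1 = E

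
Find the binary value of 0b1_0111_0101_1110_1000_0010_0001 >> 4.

0b101110101111010000010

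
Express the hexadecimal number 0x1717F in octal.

0o270577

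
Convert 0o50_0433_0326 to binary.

Each octal digit is 3 bits: 5=101 0=000 0=000 4=100 3=011 3=011 0=000 3=011 2=010 6=110.

0b101000000100011011000011010110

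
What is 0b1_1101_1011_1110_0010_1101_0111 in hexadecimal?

Group the bits into nibbles: 0001 1101 1011 1110 0010 1101 0111 → 1DBE2D7.

0x1DBE2D7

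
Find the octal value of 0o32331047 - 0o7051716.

0o23257131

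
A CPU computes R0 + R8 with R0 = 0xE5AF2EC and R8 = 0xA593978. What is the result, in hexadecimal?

0x18B42C64

Add column by column in base 16, right to left:
  C+8 = 4 carry 1
  E+7+1 = 6 carry 1
  2+9+1 = C
  F+3 = 2 carry 1
  A+9+1 = 4 carry 1
  5+5+1 = B
  E+A = 8 carry 1
  final carry 1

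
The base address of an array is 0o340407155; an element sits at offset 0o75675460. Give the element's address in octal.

0o436304635

Add column by column in base 8, right to left:
  5+0 = 5
  5+6 = 3 carry 1
  1+4+1 = 6
  7+5 = 4 carry 1
  0+7+1 = 0 carry 1
  4+6+1 = 3 carry 1
  0+5+1 = 6
  4+7 = 3 carry 1
  3+0+1 = 4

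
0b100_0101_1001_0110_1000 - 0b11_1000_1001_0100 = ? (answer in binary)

Subtract column by column in base 2:
  0-0 → 0
  0-0 → 0
  0-1 → 1 (borrow)
  1-0-1 → 0
  0-1 → 1 (borrow)
  1-0-1 → 0
  1-0 → 1
  0-1 → 1 (borrow)
  1-0-1 → 0
  0-0 → 0
  0-0 → 0
  1-1 → 0
  1-1 → 0
  0-1 → 1 (borrow)
  1-0-1 → 0
  0-0 → 0
  0-0 → 0
  0-0 → 0
  1-0 → 1

0b1000010000011010100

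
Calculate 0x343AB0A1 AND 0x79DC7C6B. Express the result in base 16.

0x30183021

AND each hex digit independently (no carries):
  3&7=3, 4&9=0, 3&D=1, A&C=8, B&7=3, 0&C=0, A&6=2, 1&B=1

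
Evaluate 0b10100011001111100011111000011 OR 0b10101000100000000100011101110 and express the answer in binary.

0b10101011101111100111111101111

OR bit by bit (1 where either bit is 1):
  10100011001111100011111000011
| 10101000100000000100011101110
= 10101011101111100111111101111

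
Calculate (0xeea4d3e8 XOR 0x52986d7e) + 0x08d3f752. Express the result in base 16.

0xc510b5e8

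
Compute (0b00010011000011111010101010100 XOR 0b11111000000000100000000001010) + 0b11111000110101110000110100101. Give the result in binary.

0b111100011111001001011100000011

First 0b00010011000011111010101010100 XOR 0b11111000000000100000000001010 = 0b11101011000011011010101011110.
Add column by column in base 2, right to left:
  0+1 = 1
  1+0 = 1
  1+1 = 0 carry 1
  1+0+1 = 0 carry 1
  1+0+1 = 0 carry 1
  0+1+1 = 0 carry 1
  1+0+1 = 0 carry 1
  0+1+1 = 0 carry 1
  1+1+1 = 1 carry 1
  0+0+1 = 1
  1+0 = 1
  0+0 = 0
  1+0 = 1
  1+1 = 0 carry 1
  0+1+1 = 0 carry 1
  1+1+1 = 1 carry 1
  1+0+1 = 0 carry 1
  0+1+1 = 0 carry 1
  0+0+1 = 1
  0+1 = 1
  0+1 = 1
  1+0 = 1
  1+0 = 1
  0+0 = 0
  1+1 = 0 carry 1
  0+1+1 = 0 carry 1
  1+1+1 = 1 carry 1
  1+1+1 = 1 carry 1
  1+1+1 = 1 carry 1
  final carry 1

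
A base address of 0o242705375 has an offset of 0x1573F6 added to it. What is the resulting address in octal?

0x1573F6 = 0o5271766 in octal.
Add column by column in base 8, right to left:
  5+6 = 3 carry 1
  7+6+1 = 6 carry 1
  3+7+1 = 3 carry 1
  5+1+1 = 7
  0+7 = 7
  7+2 = 1 carry 1
  2+5+1 = 0 carry 1
  4+0+1 = 5
  2+0 = 2

0o250177363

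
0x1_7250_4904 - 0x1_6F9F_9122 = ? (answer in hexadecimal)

Subtract column by column in base 16:
  4-2 → 2
  0-2 → E (borrow)
  9-1-1 → 7
  4-9 → B (borrow)
  0-F-1 → 0 (borrow)
  5-9-1 → B (borrow)
  2-F-1 → 2 (borrow)
  7-6-1 → 0
  1-1 → 0

0x2B0B7E2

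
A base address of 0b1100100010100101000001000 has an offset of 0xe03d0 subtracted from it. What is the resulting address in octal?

0b1100100010100101000001000 = 0o144245010 in octal.
0xe03d0 = 0o3401720 in octal.
Subtract column by column in base 8:
  0-0 → 0
  1-2 → 7 (borrow)
  0-7-1 → 0 (borrow)
  5-1-1 → 3
  4-0 → 4
  2-4 → 6 (borrow)
  4-3-1 → 0
  4-0 → 4
  1-0 → 1

0o140643070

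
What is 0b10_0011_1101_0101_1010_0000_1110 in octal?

0o217255016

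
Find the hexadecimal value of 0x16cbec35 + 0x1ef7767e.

0x35c362b3

Add column by column in base 16, right to left:
  5+e = 3 carry 1
  3+7+1 = b
  c+6 = 2 carry 1
  e+7+1 = 6 carry 1
  b+7+1 = 3 carry 1
  c+f+1 = c carry 1
  6+e+1 = 5 carry 1
  1+1+1 = 3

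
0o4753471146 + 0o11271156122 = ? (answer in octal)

Add column by column in base 8, right to left:
  6+2 = 0 carry 1
  4+2+1 = 7
  1+1 = 2
  1+6 = 7
  7+5 = 4 carry 1
  4+1+1 = 6
  3+1 = 4
  5+7 = 4 carry 1
  7+2+1 = 2 carry 1
  4+1+1 = 6
  0+1 = 1

0o16244647270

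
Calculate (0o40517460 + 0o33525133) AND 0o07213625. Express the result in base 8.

0o4200601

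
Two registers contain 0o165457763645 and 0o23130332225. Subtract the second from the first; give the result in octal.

0o142327431420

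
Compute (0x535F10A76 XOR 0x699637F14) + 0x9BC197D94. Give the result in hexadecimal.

0xD68ABF2F6

First 0x535F10A76 XOR 0x699637F14 = 0x3AC927562.
Add column by column in base 16, right to left:
  2+4 = 6
  6+9 = F
  5+D = 2 carry 1
  7+7+1 = F
  2+9 = B
  9+1 = A
  C+C = 8 carry 1
  A+B+1 = 6 carry 1
  3+9+1 = D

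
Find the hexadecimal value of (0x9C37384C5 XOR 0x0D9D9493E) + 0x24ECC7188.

0xB69773F83

First 0x9C37384C5 XOR 0x0D9D9493E = 0x91AAACDFB.
Add column by column in base 16, right to left:
  B+8 = 3 carry 1
  F+8+1 = 8 carry 1
  D+1+1 = F
  C+7 = 3 carry 1
  A+C+1 = 7 carry 1
  A+C+1 = 7 carry 1
  A+E+1 = 9 carry 1
  1+4+1 = 6
  9+2 = B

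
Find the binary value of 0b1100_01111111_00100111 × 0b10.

Multiply each base-2 digit by 2, carrying:
  1×2 = 2 → write 0 carry 1
  1×2+1 = 3 → write 1 carry 1
  1×2+1 = 3 → write 1 carry 1
  0×2+1 = 1 → write 1
  0×2 = 0 → write 0
  1×2 = 2 → write 0 carry 1
  0×2+1 = 1 → write 1
  0×2 = 0 → write 0
  1×2 = 2 → write 0 carry 1
  1×2+1 = 3 → write 1 carry 1
  1×2+1 = 3 → write 1 carry 1
  1×2+1 = 3 → write 1 carry 1
  1×2+1 = 3 → write 1 carry 1
  1×2+1 = 3 → write 1 carry 1
  1×2+1 = 3 → write 1 carry 1
  0×2+1 = 1 → write 1
  0×2 = 0 → write 0
  0×2 = 0 → write 0
  1×2 = 2 → write 0 carry 1
  1×2+1 = 3 → write 1 carry 1
  remaining carry: 1

0b110001111111001001110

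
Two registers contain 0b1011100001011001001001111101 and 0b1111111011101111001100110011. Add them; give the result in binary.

0b11011011101001000010110110000

Add column by column in base 2, right to left:
  1+1 = 0 carry 1
  0+1+1 = 0 carry 1
  1+0+1 = 0 carry 1
  1+0+1 = 0 carry 1
  1+1+1 = 1 carry 1
  1+1+1 = 1 carry 1
  1+0+1 = 0 carry 1
  0+0+1 = 1
  0+1 = 1
  1+1 = 0 carry 1
  0+0+1 = 1
  0+0 = 0
  1+1 = 0 carry 1
  0+1+1 = 0 carry 1
  0+1+1 = 0 carry 1
  1+1+1 = 1 carry 1
  1+0+1 = 0 carry 1
  0+1+1 = 0 carry 1
  1+1+1 = 1 carry 1
  0+1+1 = 0 carry 1
  0+0+1 = 1
  0+1 = 1
  0+1 = 1
  1+1 = 0 carry 1
  1+1+1 = 1 carry 1
  1+1+1 = 1 carry 1
  0+1+1 = 0 carry 1
  1+1+1 = 1 carry 1
  final carry 1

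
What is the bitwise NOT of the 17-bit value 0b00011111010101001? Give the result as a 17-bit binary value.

0b11100000101010110

Invert each bit: 00011111010101001 → 11100000101010110.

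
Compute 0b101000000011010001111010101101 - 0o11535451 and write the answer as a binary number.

0b100111111001100110001110000100

0o11535451 = 0b1001101011101100101001 in binary.
Subtract column by column in base 2:
  1-1 → 0
  0-0 → 0
  1-0 → 1
  1-1 → 0
  0-0 → 0
  1-1 → 0
  0-0 → 0
  1-0 → 1
  0-1 → 1 (borrow)
  1-1-1 → 1 (borrow)
  1-0-1 → 0
  1-1 → 0
  1-1 → 0
  0-1 → 1 (borrow)
  0-0-1 → 1 (borrow)
  0-1-1 → 0 (borrow)
  1-0-1 → 0
  0-1 → 1 (borrow)
  1-1-1 → 1 (borrow)
  1-0-1 → 0
  0-0 → 0
  0-1 → 1 (borrow)
  0-0-1 → 1 (borrow)
  0-0-1 → 1 (borrow)
  0-0-1 → 1 (borrow)
  0-0-1 → 1 (borrow)
  0-0-1 → 1 (borrow)
  1-0-1 → 0
  0-0 → 0
  1-0 → 1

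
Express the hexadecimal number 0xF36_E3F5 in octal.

Expand each hex digit to 4 bits: F=1111 3=0011 6=0110 E=1110 3=0011 F=1111 5=0101.
Group the bits in threes: 001 111 001 101 101 110 001 111 110 101 → 1715561765.

0o1715561765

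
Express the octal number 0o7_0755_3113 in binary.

Each octal digit is 3 bits: 7=111 0=000 7=111 5=101 5=101 3=011 1=001 1=001 3=011.

0b111000111101101011001001011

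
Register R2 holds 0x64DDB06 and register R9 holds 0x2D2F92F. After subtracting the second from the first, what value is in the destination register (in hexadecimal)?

0x37AE1D7

Subtract column by column in base 16:
  6-F → 7 (borrow)
  0-2-1 → D (borrow)
  B-9-1 → 1
  D-F → E (borrow)
  D-2-1 → A
  4-D → 7 (borrow)
  6-2-1 → 3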